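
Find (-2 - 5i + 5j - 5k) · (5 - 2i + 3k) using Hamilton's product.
-5 - 6i + 50j - 21k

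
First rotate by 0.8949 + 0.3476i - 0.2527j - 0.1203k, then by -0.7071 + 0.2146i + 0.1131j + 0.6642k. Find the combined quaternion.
-0.5989 + 0.1005i + 0.5366j + 0.5859k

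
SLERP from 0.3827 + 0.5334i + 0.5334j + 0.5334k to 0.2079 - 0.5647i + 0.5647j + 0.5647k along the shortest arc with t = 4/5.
0.2789 - 0.3598i + 0.6296j + 0.6296k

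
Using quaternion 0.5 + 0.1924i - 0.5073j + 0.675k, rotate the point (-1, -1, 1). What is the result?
(1.049, -1.372, 0.137)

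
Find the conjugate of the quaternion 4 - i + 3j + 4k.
4 + i - 3j - 4k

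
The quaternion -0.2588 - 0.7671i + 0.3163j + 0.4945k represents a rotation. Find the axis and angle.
axis = (-0.7942, 0.3275, 0.5119), θ = 7π/6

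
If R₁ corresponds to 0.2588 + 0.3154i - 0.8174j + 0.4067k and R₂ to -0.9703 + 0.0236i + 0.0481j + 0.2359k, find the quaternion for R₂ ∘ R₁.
-0.3152 - 0.0875i + 0.8704j - 0.368k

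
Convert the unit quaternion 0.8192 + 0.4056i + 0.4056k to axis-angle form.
axis = (√2/2, 0, √2/2), θ = 70°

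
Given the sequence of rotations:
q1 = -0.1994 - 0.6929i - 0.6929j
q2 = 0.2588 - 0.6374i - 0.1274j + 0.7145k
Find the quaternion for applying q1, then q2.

q2 · q1 = -0.5815 + 0.4429i - 0.649j + 0.2109k
-0.5815 + 0.4429i - 0.649j + 0.2109k


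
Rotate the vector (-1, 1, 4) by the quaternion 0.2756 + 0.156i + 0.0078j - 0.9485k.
(0.158, -0.731, 4.176)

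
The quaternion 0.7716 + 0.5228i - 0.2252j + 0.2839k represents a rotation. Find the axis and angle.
axis = (0.8219, -0.354, 0.4463), θ = 79°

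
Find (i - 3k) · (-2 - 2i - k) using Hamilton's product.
-1 - 2i + 7j + 6k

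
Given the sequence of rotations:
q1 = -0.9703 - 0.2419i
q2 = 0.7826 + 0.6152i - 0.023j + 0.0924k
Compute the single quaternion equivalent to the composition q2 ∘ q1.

q2 · q1 = -0.6105 - 0.7862i - 0.0952k
-0.6105 - 0.7862i - 0.0952k


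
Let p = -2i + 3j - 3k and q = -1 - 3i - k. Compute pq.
-9 - i + 4j + 12k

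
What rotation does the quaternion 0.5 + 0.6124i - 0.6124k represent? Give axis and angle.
axis = (√2/2, 0, -√2/2), θ = 2π/3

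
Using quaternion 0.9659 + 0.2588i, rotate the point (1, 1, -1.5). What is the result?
(1, 1.616, -0.799)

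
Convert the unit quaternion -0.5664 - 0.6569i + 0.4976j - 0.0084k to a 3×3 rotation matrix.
[[0.5046, -0.6633, -0.5526], [-0.6442, 0.1368, -0.7525], [0.5747, 0.7358, -0.3582]]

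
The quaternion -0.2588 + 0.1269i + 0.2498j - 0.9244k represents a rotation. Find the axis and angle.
axis = (0.1314, 0.2586, -0.957), θ = 7π/6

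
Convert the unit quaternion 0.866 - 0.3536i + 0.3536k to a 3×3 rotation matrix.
[[0.7499, -0.6124, -0.2501], [0.6124, 0.4999, 0.6124], [-0.2501, -0.6124, 0.7499]]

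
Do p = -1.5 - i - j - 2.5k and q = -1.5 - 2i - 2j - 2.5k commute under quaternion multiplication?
No: pq = -8 + 2i + 7j + 7.5k ≠ -8 + 7i + 2j + 7.5k = qp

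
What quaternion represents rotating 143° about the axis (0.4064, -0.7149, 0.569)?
0.3173 + 0.3854i - 0.678j + 0.5396k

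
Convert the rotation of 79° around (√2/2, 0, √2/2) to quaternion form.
0.7716 + 0.4498i + 0.4498k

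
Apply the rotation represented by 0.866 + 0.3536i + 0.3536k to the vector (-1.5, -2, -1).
(-0.15, -1.306, -2.35)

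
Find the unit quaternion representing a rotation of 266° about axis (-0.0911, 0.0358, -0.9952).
-0.682 - 0.0666i + 0.0262j - 0.7278k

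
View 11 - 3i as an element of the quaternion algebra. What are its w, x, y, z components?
11 - 3i + 0j + 0k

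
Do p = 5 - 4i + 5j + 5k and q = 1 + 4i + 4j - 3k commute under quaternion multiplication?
No: pq = 16 - 19i + 33j - 46k ≠ 16 + 51i + 17j + 26k = qp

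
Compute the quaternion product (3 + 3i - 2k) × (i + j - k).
-5 + 5i + 4j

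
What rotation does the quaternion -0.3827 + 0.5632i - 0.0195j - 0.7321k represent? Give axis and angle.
axis = (0.6096, -0.0211, -0.7924), θ = 5π/4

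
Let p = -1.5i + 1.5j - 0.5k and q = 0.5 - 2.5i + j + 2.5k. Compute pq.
-4 + 3.5i + 5.75j + 2k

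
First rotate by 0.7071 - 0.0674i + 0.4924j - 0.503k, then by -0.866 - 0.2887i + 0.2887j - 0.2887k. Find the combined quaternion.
-0.9192 - 0.1488i - 0.348j + 0.1088k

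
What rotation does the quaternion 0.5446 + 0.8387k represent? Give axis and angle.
axis = (0, 0, 1), θ = 114°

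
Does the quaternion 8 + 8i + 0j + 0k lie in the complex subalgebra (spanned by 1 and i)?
Yes. The quaternion 8 + 8i has j- and k-coefficients y = z = 0, so it lies in the complex subalgebra spanned by 1 and i.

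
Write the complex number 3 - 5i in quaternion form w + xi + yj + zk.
3 - 5i + 0j + 0k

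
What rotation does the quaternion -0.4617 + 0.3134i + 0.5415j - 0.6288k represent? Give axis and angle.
axis = (0.3533, 0.6105, -0.7089), θ = 235°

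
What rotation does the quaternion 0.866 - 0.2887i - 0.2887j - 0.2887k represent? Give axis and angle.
axis = (-√3/3, -√3/3, -√3/3), θ = π/3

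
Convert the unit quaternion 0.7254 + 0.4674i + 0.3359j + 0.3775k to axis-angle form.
axis = (0.679, 0.488, 0.5484), θ = 87°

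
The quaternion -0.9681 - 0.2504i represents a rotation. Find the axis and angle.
axis = (-1, 0, 0), θ = 331°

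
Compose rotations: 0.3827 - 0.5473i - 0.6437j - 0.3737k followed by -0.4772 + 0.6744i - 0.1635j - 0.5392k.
-0.1203 + 0.2333i + 0.7917j - 0.5516k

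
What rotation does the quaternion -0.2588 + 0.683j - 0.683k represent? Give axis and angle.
axis = (0, √2/2, -√2/2), θ = 7π/6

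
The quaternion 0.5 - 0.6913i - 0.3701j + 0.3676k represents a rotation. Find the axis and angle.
axis = (-0.7982, -0.4274, 0.4245), θ = 2π/3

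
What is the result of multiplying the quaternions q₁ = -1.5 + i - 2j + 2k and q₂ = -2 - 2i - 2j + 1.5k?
-2 + 2i + 1.5j - 12.25k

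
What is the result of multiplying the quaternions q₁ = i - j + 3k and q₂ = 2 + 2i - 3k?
7 + 5i + 7j + 8k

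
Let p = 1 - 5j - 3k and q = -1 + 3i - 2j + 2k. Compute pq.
-5 - 13i - 6j + 20k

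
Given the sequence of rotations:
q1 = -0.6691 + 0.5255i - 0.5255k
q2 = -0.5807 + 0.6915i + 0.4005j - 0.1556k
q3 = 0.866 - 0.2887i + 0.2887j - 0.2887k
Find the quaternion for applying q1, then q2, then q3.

q2 · q1 = -0.0566 - 0.9783i + 0.0136j + 0.1988k
q3 · q2 · q1 = -0.278 - 0.7695i + 0.3353j + 0.467k
-0.278 - 0.7695i + 0.3353j + 0.467k


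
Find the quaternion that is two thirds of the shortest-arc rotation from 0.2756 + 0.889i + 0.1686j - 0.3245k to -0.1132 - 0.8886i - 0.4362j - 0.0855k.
0.1731 + 0.9164i + 0.3569j - 0.0542k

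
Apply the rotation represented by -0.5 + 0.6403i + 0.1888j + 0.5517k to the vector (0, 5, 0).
(3.967, -2.144, -2.16)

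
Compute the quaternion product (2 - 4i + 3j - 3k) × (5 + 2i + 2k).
24 - 10i + 17j - 17k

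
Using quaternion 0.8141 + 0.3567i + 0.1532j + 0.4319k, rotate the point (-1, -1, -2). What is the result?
(-1.101, -0.288, -2.169)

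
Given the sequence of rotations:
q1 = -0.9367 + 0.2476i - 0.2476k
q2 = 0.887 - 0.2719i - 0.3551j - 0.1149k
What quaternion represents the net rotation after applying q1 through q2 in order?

q2 · q1 = -0.792 + 0.5622i + 0.2369j - 0.0241k
-0.792 + 0.5622i + 0.2369j - 0.0241k


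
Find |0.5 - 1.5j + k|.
1.871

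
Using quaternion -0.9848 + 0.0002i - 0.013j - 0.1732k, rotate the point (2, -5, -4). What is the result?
(3.483, -4.037, -4.071)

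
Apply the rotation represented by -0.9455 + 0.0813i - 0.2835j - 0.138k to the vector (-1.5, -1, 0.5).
(-0.638, -1.155, 1.326)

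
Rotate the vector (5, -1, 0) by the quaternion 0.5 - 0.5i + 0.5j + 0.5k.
(1, 0, -5)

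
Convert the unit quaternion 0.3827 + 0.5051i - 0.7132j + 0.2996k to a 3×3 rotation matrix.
[[-0.1968, -0.9498, -0.2432], [-0.4912, 0.3102, -0.814], [0.8485, -0.0407, -0.5276]]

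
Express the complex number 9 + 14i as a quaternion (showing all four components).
9 + 14i + 0j + 0k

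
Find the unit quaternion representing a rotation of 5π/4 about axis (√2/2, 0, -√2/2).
-0.3827 + 0.6533i - 0.6533k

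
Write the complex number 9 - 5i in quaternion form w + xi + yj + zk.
9 - 5i + 0j + 0k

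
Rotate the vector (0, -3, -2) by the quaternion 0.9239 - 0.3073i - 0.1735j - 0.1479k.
(-0.68, -3.54, 0.048)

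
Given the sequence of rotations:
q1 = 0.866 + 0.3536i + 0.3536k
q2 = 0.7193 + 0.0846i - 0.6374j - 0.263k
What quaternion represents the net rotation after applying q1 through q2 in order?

q2 · q1 = 0.686 + 0.1022i - 0.6749j + 0.252k
0.686 + 0.1022i - 0.6749j + 0.252k


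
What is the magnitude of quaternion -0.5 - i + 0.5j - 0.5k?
1.323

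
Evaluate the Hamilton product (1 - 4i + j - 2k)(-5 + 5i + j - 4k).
6 + 23i - 30j - 3k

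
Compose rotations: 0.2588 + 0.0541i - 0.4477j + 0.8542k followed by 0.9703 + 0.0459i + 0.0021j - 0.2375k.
0.4524 - 0.0402i - 0.4859j + 0.7467k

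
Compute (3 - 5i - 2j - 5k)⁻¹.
0.0476 + 0.0794i + 0.0317j + 0.0794k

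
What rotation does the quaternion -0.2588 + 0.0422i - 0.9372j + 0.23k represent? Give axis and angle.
axis = (0.0437, -0.9703, 0.2381), θ = 7π/6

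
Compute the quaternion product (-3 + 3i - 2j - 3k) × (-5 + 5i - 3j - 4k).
-18 - 31i + 16j + 28k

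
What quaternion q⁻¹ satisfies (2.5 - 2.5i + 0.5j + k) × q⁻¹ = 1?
0.1818 + 0.1818i - 0.0364j - 0.0727k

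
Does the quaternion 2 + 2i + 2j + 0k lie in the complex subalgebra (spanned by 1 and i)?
No. The quaternion 2 + 2i + 2j has j-coefficient y = 2 and k-coefficient z = 0, not both zero, so it does not lie in the complex subalgebra spanned by 1 and i.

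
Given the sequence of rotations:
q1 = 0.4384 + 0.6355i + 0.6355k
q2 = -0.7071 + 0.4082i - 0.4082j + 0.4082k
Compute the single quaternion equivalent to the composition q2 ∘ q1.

q2 · q1 = -0.8288 - 0.5298i - 0.179j - 0.011k
-0.8288 - 0.5298i - 0.179j - 0.011k


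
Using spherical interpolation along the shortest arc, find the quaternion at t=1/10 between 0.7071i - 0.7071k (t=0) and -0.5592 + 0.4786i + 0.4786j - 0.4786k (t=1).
-0.0628 + 0.7047i + 0.0537j - 0.7047k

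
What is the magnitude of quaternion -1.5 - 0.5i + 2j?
2.55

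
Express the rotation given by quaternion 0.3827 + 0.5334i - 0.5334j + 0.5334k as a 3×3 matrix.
[[-0.1381, -0.9773, 0.1608], [-0.1608, -0.1381, -0.9773], [0.9773, -0.1608, -0.1381]]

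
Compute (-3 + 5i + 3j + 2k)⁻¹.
-0.0638 - 0.1064i - 0.0638j - 0.0426k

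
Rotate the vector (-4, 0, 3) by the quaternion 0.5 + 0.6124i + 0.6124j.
(0.837, -4.837, 0.949)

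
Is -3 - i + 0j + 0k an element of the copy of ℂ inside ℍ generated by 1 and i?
Yes. The quaternion -3 - i has j- and k-coefficients y = z = 0, so it lies in the complex subalgebra spanned by 1 and i.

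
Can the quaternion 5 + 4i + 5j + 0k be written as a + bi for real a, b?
No. The quaternion 5 + 4i + 5j has j-coefficient y = 5 and k-coefficient z = 0, not both zero, so it does not lie in the complex subalgebra spanned by 1 and i.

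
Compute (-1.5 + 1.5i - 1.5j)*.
-1.5 - 1.5i + 1.5j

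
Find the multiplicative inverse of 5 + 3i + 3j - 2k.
0.1064 - 0.0638i - 0.0638j + 0.0426k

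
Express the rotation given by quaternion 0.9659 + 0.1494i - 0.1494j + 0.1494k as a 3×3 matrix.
[[0.9107, -0.3333, -0.244], [0.244, 0.9107, -0.3333], [0.3333, 0.244, 0.9107]]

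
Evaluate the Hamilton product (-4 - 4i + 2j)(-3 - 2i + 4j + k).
-4 + 22i - 18j - 16k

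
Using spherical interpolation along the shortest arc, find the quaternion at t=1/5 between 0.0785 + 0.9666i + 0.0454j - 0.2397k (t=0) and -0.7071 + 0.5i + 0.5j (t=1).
-0.1055 + 0.959i + 0.1619j - 0.2074k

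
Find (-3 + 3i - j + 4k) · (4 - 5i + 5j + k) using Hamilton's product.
4 + 6i - 42j + 23k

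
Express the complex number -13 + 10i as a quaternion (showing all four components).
-13 + 10i + 0j + 0k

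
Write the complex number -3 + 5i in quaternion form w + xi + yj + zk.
-3 + 5i + 0j + 0k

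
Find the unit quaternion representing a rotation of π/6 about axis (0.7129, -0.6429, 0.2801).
0.9659 + 0.1845i - 0.1664j + 0.0725k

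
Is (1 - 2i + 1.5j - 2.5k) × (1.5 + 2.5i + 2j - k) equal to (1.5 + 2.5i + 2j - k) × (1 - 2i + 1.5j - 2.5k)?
No: pq = 1 + 3i - 4j - 12.5k ≠ 1 - 4i + 12.5j + 3k = qp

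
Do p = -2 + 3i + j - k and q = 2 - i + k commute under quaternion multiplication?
No: pq = 9i - 3k ≠ 7i + 4j - 5k = qp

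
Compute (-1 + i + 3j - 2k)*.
-1 - i - 3j + 2k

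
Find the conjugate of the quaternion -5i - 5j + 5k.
5i + 5j - 5k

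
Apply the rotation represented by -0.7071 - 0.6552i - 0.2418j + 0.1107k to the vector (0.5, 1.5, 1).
(1.336, -0.725, 1.091)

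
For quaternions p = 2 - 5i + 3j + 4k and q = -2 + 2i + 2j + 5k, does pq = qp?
No: pq = -20 + 21i + 31j - 14k ≠ -20 + 7i - 35j + 18k = qp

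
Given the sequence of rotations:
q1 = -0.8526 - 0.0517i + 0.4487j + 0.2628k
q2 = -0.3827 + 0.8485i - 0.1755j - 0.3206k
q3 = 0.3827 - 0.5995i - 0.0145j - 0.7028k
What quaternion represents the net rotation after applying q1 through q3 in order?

q2 · q1 = 0.5332 - 0.6059i - 0.2285j + 0.5444k
q3 · q2 · q1 = 0.2201 - 0.72i + 0.657j - 0.0382k
0.2201 - 0.72i + 0.657j - 0.0382k


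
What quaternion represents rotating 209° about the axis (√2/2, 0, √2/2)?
-0.2504 + 0.6846i + 0.6846k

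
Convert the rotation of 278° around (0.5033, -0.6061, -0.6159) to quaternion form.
-0.7547 + 0.3302i - 0.3976j - 0.4041k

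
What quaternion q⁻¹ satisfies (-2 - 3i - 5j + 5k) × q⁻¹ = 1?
-0.0317 + 0.0476i + 0.0794j - 0.0794k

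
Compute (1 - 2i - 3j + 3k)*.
1 + 2i + 3j - 3k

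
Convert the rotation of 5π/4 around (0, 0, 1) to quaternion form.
-0.3827 + 0.9239k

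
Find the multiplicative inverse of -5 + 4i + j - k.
-0.1163 - 0.093i - 0.0233j + 0.0233k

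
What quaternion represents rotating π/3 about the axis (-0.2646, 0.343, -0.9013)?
0.866 - 0.1323i + 0.1715j - 0.4506k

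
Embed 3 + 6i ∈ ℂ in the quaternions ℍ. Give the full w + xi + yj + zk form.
3 + 6i + 0j + 0k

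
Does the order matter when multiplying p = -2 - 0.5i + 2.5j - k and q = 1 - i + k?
Yes: pq = -1.5 + 4i + 4j - 0.5k ≠ -1.5 - i + j - 5.5k = qp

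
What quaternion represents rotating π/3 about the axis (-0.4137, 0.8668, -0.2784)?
0.866 - 0.2069i + 0.4334j - 0.1392k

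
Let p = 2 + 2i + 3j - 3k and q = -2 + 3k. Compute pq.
5 + 5i - 12j + 12k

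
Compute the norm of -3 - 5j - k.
√35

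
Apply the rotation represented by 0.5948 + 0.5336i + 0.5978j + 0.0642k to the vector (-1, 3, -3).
(-0.931, 2.227, 3.63)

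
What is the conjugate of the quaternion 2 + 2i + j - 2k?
2 - 2i - j + 2k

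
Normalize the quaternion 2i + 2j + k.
0.6667i + 0.6667j + 0.3333k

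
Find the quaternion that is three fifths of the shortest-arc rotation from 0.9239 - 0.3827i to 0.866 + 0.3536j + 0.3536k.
0.9355 - 0.1624i + 0.2219j + 0.2219k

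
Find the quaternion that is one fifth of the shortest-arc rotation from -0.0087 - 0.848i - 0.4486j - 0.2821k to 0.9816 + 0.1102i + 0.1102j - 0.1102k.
-0.2908 - 0.8149i - 0.4461j - 0.2288k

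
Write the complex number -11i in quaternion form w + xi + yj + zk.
0 - 11i + 0j + 0k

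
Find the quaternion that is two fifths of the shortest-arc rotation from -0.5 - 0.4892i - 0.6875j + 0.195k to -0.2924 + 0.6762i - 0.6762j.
-0.5133 - 0.0087i - 0.8464j + 0.1417k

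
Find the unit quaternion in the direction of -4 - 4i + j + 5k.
-0.5252 - 0.5252i + 0.1313j + 0.6565k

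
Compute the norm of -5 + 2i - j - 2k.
√34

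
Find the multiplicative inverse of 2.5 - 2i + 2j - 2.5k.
0.122 + 0.0976i - 0.0976j + 0.122k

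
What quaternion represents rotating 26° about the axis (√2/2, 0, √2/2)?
0.9744 + 0.1591i + 0.1591k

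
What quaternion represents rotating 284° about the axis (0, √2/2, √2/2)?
-0.788 + 0.4353j + 0.4353k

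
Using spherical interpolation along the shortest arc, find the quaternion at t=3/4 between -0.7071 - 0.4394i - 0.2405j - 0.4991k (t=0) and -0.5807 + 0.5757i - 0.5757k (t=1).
-0.6957 + 0.341i - 0.0735j - 0.628k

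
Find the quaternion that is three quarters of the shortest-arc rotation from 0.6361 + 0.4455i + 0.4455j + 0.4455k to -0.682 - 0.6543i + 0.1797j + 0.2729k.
0.7425 + 0.6636i - 0.0142j - 0.0899k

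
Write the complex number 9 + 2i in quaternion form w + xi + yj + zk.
9 + 2i + 0j + 0k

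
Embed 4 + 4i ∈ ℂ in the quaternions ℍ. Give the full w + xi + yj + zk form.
4 + 4i + 0j + 0k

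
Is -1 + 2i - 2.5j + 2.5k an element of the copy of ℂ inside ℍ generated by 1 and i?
No. The quaternion -1 + 2i - 2.5j + 2.5k has j-coefficient y = -2.5 and k-coefficient z = 2.5, not both zero, so it does not lie in the complex subalgebra spanned by 1 and i.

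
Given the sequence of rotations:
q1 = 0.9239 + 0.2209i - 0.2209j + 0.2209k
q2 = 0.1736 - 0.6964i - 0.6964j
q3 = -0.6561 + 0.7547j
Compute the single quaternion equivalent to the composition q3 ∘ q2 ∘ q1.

q2 · q1 = 0.1604 - 0.7589i - 0.5279j + 0.346k
q3 · q2 · q1 = 0.2932 + 0.759i + 0.4674j + 0.3457k
0.2932 + 0.759i + 0.4674j + 0.3457k


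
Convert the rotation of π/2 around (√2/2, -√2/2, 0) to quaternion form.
0.7071 + 0.5i - 0.5j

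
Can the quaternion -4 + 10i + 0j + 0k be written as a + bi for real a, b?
Yes. The quaternion -4 + 10i has j- and k-coefficients y = z = 0, so it lies in the complex subalgebra spanned by 1 and i.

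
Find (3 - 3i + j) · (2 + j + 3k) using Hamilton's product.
5 - 3i + 14j + 6k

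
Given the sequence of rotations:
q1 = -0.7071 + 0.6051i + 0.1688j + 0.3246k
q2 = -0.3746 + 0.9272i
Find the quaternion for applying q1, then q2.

q2 · q1 = -0.2962 - 0.8823i - 0.3642j + 0.0349k
-0.2962 - 0.8823i - 0.3642j + 0.0349k


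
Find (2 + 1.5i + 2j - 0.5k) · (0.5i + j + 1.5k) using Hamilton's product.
-2 + 4.5i - 0.5j + 3.5k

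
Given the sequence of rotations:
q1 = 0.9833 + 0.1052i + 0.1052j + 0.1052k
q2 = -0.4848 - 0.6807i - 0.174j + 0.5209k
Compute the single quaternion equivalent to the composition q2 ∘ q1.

q2 · q1 = -0.4416 - 0.7934i - 0.0957j + 0.4079k
-0.4416 - 0.7934i - 0.0957j + 0.4079k


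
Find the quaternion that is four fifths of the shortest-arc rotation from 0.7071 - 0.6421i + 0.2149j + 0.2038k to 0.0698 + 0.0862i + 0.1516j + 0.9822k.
0.2555 - 0.097i + 0.1953j + 0.9419k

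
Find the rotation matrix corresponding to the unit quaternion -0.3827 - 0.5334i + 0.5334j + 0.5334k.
[[-0.1381, -0.1608, -0.9773], [-0.9773, -0.1381, 0.1608], [-0.1608, 0.9773, -0.1381]]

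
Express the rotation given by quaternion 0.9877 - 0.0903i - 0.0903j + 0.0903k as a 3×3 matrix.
[[0.9674, -0.1621, -0.1947], [0.1947, 0.9674, 0.1621], [0.1621, -0.1947, 0.9674]]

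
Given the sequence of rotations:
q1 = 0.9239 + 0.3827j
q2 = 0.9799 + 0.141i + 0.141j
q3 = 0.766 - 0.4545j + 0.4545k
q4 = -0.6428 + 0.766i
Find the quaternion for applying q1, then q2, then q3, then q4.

q2 · q1 = 0.8514 + 0.1303i + 0.5053j + 0.054k
q3 · q2 · q1 = 0.8573 - 0.1544i + 0.0593j + 0.4875k
q4 · q3 · q2 · q1 = -0.4328 + 0.7559i - 0.4115j - 0.2679k
-0.4328 + 0.7559i - 0.4115j - 0.2679k


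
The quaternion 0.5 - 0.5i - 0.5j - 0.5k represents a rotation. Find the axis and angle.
axis = (-√3/3, -√3/3, -√3/3), θ = 2π/3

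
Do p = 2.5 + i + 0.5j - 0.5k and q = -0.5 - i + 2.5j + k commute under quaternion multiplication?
No: pq = -1 - 1.25i + 5.5j + 5.75k ≠ -1 - 4.75i + 6.5j - 0.25k = qp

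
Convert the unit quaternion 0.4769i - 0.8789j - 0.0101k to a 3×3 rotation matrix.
[[-0.5451, -0.8383, -0.0096], [-0.8383, 0.5449, 0.0178], [-0.0096, 0.0178, -0.9998]]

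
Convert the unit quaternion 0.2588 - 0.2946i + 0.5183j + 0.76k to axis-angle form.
axis = (-0.305, 0.5366, 0.7868), θ = 5π/6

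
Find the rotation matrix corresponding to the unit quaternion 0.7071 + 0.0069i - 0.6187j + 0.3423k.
[[0.0001, -0.4926, -0.8702], [0.4755, 0.7656, -0.4333], [0.8797, -0.4138, 0.2343]]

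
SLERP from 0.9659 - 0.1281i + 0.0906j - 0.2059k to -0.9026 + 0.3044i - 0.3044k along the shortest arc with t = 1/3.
0.9783 - 0.1943i + 0.0622j - 0.035k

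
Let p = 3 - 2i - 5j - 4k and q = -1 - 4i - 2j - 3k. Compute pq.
-33 - 3i + 9j - 21k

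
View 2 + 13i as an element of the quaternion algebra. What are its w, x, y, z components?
2 + 13i + 0j + 0k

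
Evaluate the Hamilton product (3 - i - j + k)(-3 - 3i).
-12 - 6i - 6k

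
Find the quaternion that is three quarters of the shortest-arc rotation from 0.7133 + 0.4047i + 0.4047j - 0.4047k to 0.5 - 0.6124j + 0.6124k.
-0.1915 + 0.1431i + 0.6866j - 0.6866k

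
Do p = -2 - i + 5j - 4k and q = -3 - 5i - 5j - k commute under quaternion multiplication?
No: pq = 22 - 12i + 14j + 44k ≠ 22 + 38i - 24j - 16k = qp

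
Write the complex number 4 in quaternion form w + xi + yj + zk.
4 + 0i + 0j + 0k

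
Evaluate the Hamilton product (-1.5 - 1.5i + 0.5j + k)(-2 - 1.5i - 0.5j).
1 + 5.75i - 1.75j - 0.5k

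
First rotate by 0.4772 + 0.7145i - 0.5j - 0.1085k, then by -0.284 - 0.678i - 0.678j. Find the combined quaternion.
0.0099 - 0.4529i - 0.2551j + 0.8542k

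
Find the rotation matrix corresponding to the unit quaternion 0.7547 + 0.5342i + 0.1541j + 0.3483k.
[[0.7099, -0.3611, 0.6047], [0.6904, 0.1866, -0.699], [0.1395, 0.9137, 0.3818]]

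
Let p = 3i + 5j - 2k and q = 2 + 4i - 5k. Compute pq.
-22 - 19i + 17j - 24k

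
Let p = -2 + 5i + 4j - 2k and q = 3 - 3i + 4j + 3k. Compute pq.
-1 + 41i - 5j + 20k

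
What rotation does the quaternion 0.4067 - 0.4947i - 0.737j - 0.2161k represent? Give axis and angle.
axis = (-0.5415, -0.8067, -0.2365), θ = 132°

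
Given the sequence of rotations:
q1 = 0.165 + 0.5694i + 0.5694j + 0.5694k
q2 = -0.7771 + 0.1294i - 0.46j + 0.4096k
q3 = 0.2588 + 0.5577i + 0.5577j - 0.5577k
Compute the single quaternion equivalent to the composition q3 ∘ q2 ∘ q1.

q2 · q1 = -0.1732 - 0.9163i - 0.3588j - 0.0393k
q3 · q2 · q1 = 0.6444 - 0.5558i + 0.3435j + 0.3973k
0.6444 - 0.5558i + 0.3435j + 0.3973k


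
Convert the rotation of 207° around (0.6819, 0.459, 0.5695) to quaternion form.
-0.2334 + 0.6631i + 0.4463j + 0.5538k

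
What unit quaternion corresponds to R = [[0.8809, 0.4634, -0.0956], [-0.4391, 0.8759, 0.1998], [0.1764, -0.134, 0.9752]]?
0.9659 - 0.0864i - 0.0704j - 0.2336k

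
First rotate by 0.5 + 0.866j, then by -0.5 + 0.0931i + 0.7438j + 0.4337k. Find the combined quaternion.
-0.8941 - 0.329i - 0.0611j + 0.2975k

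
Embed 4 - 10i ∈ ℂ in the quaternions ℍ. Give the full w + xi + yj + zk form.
4 - 10i + 0j + 0k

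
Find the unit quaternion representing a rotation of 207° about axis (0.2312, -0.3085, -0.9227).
-0.2334 + 0.2248i - 0.3j - 0.8972k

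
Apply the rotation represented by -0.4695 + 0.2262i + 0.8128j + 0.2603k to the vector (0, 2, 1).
(0.579, 2.16, -0.002)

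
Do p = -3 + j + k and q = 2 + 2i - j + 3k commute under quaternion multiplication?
No: pq = -8 - 2i + 7j - 9k ≠ -8 - 10i + 3j - 5k = qp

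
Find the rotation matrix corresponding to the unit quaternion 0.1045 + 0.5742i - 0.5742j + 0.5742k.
[[-0.3188, -0.7794, 0.5394], [-0.5394, -0.3188, -0.7794], [0.7794, -0.5394, -0.3188]]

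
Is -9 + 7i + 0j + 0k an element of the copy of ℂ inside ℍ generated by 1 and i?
Yes. The quaternion -9 + 7i has j- and k-coefficients y = z = 0, so it lies in the complex subalgebra spanned by 1 and i.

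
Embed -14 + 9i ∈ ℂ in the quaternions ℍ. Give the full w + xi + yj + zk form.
-14 + 9i + 0j + 0k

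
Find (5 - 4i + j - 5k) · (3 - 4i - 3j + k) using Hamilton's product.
7 - 46i + 12j + 6k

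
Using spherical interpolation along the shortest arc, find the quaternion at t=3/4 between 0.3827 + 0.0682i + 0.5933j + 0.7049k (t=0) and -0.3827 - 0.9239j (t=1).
0.4074 + 0.0189i + 0.8919j + 0.1954k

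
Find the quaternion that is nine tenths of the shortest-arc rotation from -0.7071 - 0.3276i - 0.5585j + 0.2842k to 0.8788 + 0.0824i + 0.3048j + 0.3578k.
-0.8847 - 0.1118i - 0.3415j - 0.297k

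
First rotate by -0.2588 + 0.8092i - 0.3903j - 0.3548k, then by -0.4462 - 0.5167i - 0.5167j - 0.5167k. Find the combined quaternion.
0.1486 - 0.2457i - 0.2936j + 0.9118k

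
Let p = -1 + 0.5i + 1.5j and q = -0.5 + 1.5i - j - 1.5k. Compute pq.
1.25 - 4i + j - 1.25k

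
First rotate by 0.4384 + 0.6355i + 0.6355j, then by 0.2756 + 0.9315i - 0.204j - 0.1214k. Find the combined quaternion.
-0.3415 + 0.6607i + 0.0086j + 0.6684k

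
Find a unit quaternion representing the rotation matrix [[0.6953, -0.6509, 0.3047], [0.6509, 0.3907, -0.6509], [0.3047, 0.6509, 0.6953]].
0.8339 + 0.3903i + 0.3903k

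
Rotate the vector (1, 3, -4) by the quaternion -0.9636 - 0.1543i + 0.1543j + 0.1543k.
(3.034, 3.368, -2.334)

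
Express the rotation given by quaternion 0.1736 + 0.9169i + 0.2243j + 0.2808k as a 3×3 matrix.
[[0.7417, 0.3138, 0.5928], [0.5088, -0.8391, -0.1924], [0.4371, 0.4443, -0.782]]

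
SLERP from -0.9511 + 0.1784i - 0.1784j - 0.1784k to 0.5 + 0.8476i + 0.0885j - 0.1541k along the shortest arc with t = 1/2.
-0.8956 - 0.413i - 0.1647j - 0.015k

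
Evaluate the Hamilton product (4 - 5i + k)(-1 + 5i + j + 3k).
18 + 24i + 24j + 6k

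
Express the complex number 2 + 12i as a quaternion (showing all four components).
2 + 12i + 0j + 0k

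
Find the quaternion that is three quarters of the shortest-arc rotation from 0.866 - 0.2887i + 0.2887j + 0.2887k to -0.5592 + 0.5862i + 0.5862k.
0.7185 - 0.567i + 0.0868j - 0.3933k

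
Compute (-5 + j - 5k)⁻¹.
-0.098 - 0.0196j + 0.098k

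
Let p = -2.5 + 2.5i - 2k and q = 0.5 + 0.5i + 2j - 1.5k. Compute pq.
-5.5 + 4i - 2.25j + 7.75k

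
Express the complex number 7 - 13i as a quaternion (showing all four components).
7 - 13i + 0j + 0k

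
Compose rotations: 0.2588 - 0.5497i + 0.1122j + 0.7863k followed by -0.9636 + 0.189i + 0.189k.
-0.2941 + 0.5574i - 0.3606j - 0.6876k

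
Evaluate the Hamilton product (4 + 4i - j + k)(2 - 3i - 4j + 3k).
13 - 3i - 33j - 5k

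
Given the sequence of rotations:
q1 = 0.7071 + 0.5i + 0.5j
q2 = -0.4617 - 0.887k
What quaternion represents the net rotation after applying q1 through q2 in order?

q2 · q1 = -0.3265 + 0.2127i - 0.6744j - 0.6272k
-0.3265 + 0.2127i - 0.6744j - 0.6272k


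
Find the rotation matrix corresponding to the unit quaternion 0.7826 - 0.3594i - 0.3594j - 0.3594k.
[[0.4833, 0.8209, -0.3042], [-0.3042, 0.4833, 0.8209], [0.8209, -0.3042, 0.4833]]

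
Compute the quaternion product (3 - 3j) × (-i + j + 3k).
3 - 12i + 3j + 6k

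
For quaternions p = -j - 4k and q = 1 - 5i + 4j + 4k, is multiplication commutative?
No: pq = 20 + 12i + 19j - 9k ≠ 20 - 12i - 21j + k = qp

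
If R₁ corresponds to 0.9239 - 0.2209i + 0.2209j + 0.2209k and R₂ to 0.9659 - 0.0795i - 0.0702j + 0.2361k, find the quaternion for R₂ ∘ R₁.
0.8382 - 0.3545i + 0.1139j + 0.3984k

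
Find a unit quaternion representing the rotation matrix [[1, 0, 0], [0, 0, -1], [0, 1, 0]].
0.7071 + 0.7071i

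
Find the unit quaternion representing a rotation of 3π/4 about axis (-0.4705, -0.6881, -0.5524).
0.3827 - 0.4347i - 0.6357j - 0.5104k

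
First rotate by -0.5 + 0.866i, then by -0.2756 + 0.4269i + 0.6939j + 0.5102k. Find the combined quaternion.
-0.2319 - 0.4521i + 0.0949j - 0.856k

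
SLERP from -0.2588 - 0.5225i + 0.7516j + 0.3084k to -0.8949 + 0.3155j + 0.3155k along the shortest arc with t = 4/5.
-0.8203 - 0.1221i + 0.4435j + 0.3399k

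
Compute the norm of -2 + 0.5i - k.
2.291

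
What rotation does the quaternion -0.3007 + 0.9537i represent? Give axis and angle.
axis = (1, 0, 0), θ = 215°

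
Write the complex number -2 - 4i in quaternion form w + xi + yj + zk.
-2 - 4i + 0j + 0k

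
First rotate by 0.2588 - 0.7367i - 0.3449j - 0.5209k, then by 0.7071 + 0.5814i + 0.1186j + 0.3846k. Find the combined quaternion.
0.8526 - 0.2996i - 0.1937j - 0.3819k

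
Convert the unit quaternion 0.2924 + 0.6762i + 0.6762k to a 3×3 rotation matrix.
[[0.0855, -0.3954, 0.9145], [0.3954, -0.829, -0.3954], [0.9145, 0.3954, 0.0855]]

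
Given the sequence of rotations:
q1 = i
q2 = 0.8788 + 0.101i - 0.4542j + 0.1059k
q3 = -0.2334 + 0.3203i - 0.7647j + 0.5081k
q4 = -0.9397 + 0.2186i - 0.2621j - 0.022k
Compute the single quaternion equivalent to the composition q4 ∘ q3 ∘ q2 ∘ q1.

q2 · q1 = -0.101 + 0.8788i + 0.1059j + 0.4542k
q3 · q2 · q1 = -0.4077 - 0.6386i + 0.3536j + 0.5486k
q4 · q3 · q2 · q1 = 0.6275 + 0.375i - 0.3313j - 0.5966k
0.6275 + 0.375i - 0.3313j - 0.5966k


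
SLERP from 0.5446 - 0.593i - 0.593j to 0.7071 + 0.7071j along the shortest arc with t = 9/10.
-0.6117 - 0.0908i - 0.7859j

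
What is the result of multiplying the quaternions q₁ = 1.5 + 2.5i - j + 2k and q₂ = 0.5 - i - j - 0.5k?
3.25 + 2.25i - 2.75j - 3.25k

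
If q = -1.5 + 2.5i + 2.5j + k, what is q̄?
-1.5 - 2.5i - 2.5j - k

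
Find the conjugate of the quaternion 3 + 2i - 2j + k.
3 - 2i + 2j - k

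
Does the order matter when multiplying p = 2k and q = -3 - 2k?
No: pq = qp = 4 - 6k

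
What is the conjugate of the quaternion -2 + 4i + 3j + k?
-2 - 4i - 3j - k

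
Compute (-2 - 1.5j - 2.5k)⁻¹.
-0.16 + 0.12j + 0.2k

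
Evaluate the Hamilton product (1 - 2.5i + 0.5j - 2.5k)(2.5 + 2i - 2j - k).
6 - 9.75i - 8.25j - 3.25k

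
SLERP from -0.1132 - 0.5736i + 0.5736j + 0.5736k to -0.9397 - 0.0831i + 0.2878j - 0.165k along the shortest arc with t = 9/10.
-0.9178 - 0.1587i + 0.3552j - 0.0795k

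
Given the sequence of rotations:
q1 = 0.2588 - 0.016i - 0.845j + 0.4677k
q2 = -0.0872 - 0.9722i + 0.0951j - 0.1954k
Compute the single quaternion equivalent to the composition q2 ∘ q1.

q2 · q1 = 0.1336 - 0.3708i + 0.5561j + 0.7317k
0.1336 - 0.3708i + 0.5561j + 0.7317k


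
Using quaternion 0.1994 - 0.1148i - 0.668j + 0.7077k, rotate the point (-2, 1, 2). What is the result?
(0.802, -2.699, -1.037)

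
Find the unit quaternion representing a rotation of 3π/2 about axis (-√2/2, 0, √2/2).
-0.7071 - 0.5i + 0.5k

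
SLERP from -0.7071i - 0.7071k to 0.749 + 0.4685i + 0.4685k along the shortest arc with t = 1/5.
-0.1685 - 0.697i - 0.697k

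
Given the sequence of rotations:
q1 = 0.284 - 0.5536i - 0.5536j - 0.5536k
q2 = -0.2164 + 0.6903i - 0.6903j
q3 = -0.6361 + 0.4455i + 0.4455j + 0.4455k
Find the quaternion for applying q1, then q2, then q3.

q2 · q1 = -0.0615 + 0.698i + 0.3059j - 0.6445k
q3 · q2 · q1 = -0.121 - 0.8948i + 0.3761j + 0.2079k
-0.121 - 0.8948i + 0.3761j + 0.2079k


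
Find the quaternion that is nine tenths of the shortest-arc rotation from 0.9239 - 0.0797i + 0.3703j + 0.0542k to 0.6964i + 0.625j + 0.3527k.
0.1291 + 0.6597i + 0.6538j + 0.3473k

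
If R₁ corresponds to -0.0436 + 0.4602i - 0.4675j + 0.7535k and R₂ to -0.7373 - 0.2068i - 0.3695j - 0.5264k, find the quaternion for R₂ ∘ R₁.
0.3512 - 0.8548i + 0.2744j - 0.2659k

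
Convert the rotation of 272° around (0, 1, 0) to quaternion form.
-0.7193 + 0.6947j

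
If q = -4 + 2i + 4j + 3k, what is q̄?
-4 - 2i - 4j - 3k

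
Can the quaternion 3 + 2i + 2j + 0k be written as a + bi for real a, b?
No. The quaternion 3 + 2i + 2j has j-coefficient y = 2 and k-coefficient z = 0, not both zero, so it does not lie in the complex subalgebra spanned by 1 and i.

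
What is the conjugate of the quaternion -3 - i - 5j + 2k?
-3 + i + 5j - 2k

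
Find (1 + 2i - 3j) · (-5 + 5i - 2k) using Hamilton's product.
-15 + i + 19j + 13k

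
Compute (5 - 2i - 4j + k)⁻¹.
0.1087 + 0.0435i + 0.087j - 0.0217k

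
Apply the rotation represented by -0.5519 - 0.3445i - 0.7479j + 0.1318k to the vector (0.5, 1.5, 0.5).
(1.282, 0.988, -0.362)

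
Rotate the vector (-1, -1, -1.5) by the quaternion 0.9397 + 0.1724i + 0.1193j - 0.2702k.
(-1.571, 0.255, -1.31)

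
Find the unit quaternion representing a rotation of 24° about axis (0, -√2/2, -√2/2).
0.9781 - 0.147j - 0.147k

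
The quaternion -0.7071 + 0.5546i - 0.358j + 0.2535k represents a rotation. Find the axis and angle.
axis = (0.7843, -0.5063, 0.3585), θ = 3π/2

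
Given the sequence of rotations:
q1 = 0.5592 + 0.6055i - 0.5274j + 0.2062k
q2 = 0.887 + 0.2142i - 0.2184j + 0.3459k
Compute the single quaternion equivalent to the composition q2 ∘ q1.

q2 · q1 = 0.1798 + 0.7943i - 0.4247j + 0.3956k
0.1798 + 0.7943i - 0.4247j + 0.3956k


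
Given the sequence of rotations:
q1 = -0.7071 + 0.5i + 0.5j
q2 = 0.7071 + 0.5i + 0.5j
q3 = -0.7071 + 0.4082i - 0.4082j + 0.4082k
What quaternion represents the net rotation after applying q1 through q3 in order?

q2 · q1 = -1
q3 · q2 · q1 = 0.7071 - 0.4082i + 0.4082j - 0.4082k
0.7071 - 0.4082i + 0.4082j - 0.4082k


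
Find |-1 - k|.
√2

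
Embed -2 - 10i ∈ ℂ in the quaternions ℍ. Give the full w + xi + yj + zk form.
-2 - 10i + 0j + 0k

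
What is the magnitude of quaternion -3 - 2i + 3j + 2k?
√26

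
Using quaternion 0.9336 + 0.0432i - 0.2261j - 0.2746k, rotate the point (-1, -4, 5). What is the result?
(-4.949, -2.632, 3.252)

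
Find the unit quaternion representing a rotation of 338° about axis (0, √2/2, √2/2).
-0.9816 + 0.1349j + 0.1349k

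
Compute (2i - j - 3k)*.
-2i + j + 3k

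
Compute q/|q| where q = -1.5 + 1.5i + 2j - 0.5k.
-0.5071 + 0.5071i + 0.6761j - 0.169k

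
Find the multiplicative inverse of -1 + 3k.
-0.1 - 0.3k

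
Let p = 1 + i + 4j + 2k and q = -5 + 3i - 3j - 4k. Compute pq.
12 - 12i - 13j - 29k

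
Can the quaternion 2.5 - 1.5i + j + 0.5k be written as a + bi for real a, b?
No. The quaternion 2.5 - 1.5i + j + 0.5k has j-coefficient y = 1 and k-coefficient z = 0.5, not both zero, so it does not lie in the complex subalgebra spanned by 1 and i.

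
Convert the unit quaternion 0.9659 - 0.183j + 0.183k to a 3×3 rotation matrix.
[[0.866, -0.3535, -0.3535], [0.3535, 0.933, -0.067], [0.3535, -0.067, 0.933]]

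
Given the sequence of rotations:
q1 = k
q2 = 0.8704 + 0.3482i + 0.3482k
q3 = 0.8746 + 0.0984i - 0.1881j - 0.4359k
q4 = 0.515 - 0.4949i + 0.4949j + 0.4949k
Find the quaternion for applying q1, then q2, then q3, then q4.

q2 · q1 = -0.3482 - 0.3482j + 0.8704k
q3 · q2 · q1 = 0.0094 - 0.3498i - 0.3247j + 0.8788k
q4 · q3 · q2 · q1 = -0.4425 + 0.4108i + 0.0992j + 0.791k
-0.4425 + 0.4108i + 0.0992j + 0.791k


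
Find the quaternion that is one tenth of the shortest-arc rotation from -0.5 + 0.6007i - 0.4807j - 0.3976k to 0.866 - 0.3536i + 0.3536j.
-0.5479 + 0.585i - 0.4757j - 0.3623k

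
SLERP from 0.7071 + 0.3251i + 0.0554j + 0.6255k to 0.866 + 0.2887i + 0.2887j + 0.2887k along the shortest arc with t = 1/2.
0.8064 + 0.3146i + 0.1764j + 0.4686k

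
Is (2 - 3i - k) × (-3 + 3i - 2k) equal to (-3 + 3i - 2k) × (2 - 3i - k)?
No: pq = 1 + 15i - 9j - k ≠ 1 + 15i + 9j - k = qp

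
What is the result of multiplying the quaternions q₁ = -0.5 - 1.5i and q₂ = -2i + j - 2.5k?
-3 + i - 4.25j - 0.25k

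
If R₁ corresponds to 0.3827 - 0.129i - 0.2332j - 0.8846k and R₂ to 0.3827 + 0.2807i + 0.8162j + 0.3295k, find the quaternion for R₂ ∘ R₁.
0.6645 - 0.5871i + 0.4289j - 0.1726k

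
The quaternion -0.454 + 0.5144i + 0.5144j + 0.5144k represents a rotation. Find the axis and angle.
axis = (√3/3, √3/3, √3/3), θ = 234°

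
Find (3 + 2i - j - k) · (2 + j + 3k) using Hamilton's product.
10 + 2i - 5j + 9k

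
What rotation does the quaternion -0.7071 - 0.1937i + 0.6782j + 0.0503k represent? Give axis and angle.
axis = (-0.2739, 0.9591, 0.0711), θ = 3π/2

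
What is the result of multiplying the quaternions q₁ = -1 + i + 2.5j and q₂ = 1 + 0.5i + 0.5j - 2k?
-2.75 - 4.5i + 4j + 1.25k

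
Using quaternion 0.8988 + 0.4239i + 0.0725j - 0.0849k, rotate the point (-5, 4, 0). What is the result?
(-4.019, 2.961, 4.01)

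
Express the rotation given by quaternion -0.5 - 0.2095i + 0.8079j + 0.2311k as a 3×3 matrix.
[[-0.4122, -0.1074, -0.9047], [-0.5696, 0.8054, 0.1639], [0.7111, 0.5829, -0.3932]]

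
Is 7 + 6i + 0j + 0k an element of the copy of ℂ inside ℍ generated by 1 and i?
Yes. The quaternion 7 + 6i has j- and k-coefficients y = z = 0, so it lies in the complex subalgebra spanned by 1 and i.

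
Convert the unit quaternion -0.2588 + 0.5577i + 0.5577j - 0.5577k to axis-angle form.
axis = (√3/3, √3/3, -√3/3), θ = 7π/6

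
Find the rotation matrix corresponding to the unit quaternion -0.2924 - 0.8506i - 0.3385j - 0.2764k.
[[0.618, 0.4142, 0.6682], [0.7375, -0.5998, -0.3103], [0.2723, 0.6846, -0.6762]]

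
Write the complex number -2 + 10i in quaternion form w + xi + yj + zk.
-2 + 10i + 0j + 0k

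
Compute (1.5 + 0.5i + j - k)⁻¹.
0.3333 - 0.1111i - 0.2222j + 0.2222k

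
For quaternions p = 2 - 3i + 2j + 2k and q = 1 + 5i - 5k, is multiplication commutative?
No: pq = 27 - 3i - 3j - 18k ≠ 27 + 17i + 7j + 2k = qp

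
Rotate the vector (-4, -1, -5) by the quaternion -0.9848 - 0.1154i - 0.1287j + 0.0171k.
(-5.176, 0.202, -3.894)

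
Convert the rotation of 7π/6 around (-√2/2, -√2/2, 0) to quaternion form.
-0.2588 - 0.683i - 0.683j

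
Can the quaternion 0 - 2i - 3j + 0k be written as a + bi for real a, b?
No. The quaternion -2i - 3j has j-coefficient y = -3 and k-coefficient z = 0, not both zero, so it does not lie in the complex subalgebra spanned by 1 and i.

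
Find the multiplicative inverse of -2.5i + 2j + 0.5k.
0.2381i - 0.1905j - 0.0476k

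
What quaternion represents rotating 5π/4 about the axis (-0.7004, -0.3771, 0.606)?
-0.3827 - 0.6471i - 0.3484j + 0.5599k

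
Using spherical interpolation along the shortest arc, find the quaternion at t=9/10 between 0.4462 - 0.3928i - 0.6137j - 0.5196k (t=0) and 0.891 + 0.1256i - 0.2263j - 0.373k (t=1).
0.87 + 0.0716i - 0.2771j - 0.4015k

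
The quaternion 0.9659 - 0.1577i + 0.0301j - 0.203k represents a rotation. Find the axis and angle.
axis = (-0.6093, 0.1163, -0.7843), θ = π/6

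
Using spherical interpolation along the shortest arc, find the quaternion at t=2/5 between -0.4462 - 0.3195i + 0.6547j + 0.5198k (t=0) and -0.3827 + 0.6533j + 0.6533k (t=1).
-0.4271 - 0.1943i + 0.6641j + 0.5821k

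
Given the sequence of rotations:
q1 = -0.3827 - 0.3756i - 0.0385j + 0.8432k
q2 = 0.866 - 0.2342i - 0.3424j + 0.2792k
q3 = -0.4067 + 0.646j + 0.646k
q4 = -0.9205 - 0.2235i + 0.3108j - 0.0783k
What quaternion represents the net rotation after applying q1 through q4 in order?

q2 · q1 = -0.668 - 0.5136i + 0.1903j + 0.5038k
q3 · q2 · q1 = -0.1767 + 0.4114i - 0.8407j - 0.3046k
q4 · q3 · q2 · q1 = 0.492 - 0.4997i + 0.6187j + 0.3543k
0.492 - 0.4997i + 0.6187j + 0.3543k


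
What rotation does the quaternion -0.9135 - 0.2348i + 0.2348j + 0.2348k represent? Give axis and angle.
axis = (-√3/3, √3/3, √3/3), θ = 312°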